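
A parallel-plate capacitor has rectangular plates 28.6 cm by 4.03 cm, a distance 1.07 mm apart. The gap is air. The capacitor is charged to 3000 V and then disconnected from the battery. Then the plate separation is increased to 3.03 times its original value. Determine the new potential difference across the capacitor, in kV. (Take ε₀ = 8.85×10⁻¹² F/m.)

9.09 kV

A = 28.6 × 4.03 cm² = 1.15×10⁻² m².
Initially C₁ = ε₀A/d = 8.85×10⁻¹² × 1.15×10⁻² / 1.07×10⁻³ = 9.53×10⁻¹¹ F.
V₁ = 3.00×10³ V.
Isolated ⇒ Q is held fixed. C₂ = 0.330 C₁ and V = Q/C, so V₂/V₁ = C₁/C₂ = 3.03.
V₂ = 3.03 × 3.00×10³ = 9.09×10³ V.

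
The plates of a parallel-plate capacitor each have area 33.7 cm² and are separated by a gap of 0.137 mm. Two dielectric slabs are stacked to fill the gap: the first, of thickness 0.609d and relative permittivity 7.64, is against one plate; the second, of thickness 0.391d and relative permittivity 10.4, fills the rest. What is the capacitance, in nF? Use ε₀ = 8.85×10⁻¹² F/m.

1.86 nF

A = 33.7 cm² = 3.37×10⁻³ m².
Stacked slabs ⇒ two capacitors in series, each with the full plate area.
C₁ = κ₁ε₀A/d₁ = 7.64 × 8.85×10⁻¹² × 3.37×10⁻³ / 8.34×10⁻⁵ = 2.73×10⁻⁹ F.
C₂ = κ₂ε₀A/d₂ = 10.4 × 8.85×10⁻¹² × 3.37×10⁻³ / 5.36×10⁻⁵ = 5.79×10⁻⁹ F.
C = (1/C₁ + 1/C₂)⁻¹ = 1.86×10⁻⁹ F.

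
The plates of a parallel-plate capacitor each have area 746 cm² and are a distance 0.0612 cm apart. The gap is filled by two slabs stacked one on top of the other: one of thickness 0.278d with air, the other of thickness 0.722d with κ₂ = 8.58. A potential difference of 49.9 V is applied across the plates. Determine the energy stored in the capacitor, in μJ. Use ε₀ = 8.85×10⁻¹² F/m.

A = 746 cm² = 7.46×10⁻² m².
Stacked slabs ⇒ two capacitors in series, each with the full plate area.
C₁ = κ₁ε₀A/d₁ = 1.00 × 8.85×10⁻¹² × 7.46×10⁻² / 1.70×10⁻⁴ = 3.88×10⁻⁹ F.
C₂ = κ₂ε₀A/d₂ = 8.58 × 8.85×10⁻¹² × 7.46×10⁻² / 4.42×10⁻⁴ = 1.28×10⁻⁸ F.
C = (1/C₁ + 1/C₂)⁻¹ = 2.98×10⁻⁹ F.
U = ½CV² = ½ × 2.98×10⁻⁹ × (49.9)² = 3.71×10⁻⁶ J.

3.71 μJ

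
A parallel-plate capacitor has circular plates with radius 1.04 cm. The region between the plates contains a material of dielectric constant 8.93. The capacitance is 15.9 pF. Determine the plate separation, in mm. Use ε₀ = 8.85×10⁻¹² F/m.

A = π(1.04 cm)² = 3.40×10⁻⁴ m².
d = κε₀A/C = 8.93 × 8.85×10⁻¹² × 3.40×10⁻⁴ / 1.59×10⁻¹¹ = 1.69×10⁻³ m.

1.69 mm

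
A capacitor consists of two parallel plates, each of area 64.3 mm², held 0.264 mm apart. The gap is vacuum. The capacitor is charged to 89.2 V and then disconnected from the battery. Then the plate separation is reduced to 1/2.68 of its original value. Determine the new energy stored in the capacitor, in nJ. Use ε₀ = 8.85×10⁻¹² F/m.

A = 64.3 mm² = 6.43×10⁻⁵ m².
Initially C₁ = ε₀A/d = 8.85×10⁻¹² × 6.43×10⁻⁵ / 2.64×10⁻⁴ = 2.16×10⁻¹² F.
U₁ = 8.58×10⁻⁹ J.
Isolated ⇒ Q is held fixed. C₂ = 2.68 C₁ and U = Q²/(2C), so U₂/U₁ = C₁/C₂ = 0.373.
U₂ = 0.373 × 8.58×10⁻⁹ = 3.20×10⁻⁹ J.

3.20 nJ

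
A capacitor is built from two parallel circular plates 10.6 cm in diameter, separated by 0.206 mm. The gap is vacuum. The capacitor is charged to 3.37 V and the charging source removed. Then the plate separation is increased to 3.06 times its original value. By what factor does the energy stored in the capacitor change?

U₂/U₁ ≈ 3.06

Isolated ⇒ Q is held fixed.
C₂ = 0.327 C₁ and U = Q²/(2C), so U₂/U₁ = C₁/C₂ = 3.06.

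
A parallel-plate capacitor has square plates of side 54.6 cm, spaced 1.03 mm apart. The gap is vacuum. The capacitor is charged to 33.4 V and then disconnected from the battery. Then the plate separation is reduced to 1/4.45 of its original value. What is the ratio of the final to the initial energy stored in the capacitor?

0.225

Isolated ⇒ Q is held fixed.
C₂ = 4.45 C₁ and U = Q²/(2C), so U₂/U₁ = C₁/C₂ = 0.225.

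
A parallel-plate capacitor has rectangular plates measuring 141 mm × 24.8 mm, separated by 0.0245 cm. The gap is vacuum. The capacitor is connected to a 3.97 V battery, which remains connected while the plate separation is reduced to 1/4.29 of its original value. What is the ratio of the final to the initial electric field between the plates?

Battery connected ⇒ V is held fixed.
E = V/d, so E₂/E₁ = d₁/d₂ = 4.29.

4.29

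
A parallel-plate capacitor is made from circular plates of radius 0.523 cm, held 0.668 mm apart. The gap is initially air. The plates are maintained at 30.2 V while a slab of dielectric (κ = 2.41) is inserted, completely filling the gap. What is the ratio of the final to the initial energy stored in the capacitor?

Battery connected ⇒ V is held fixed.
C₂ = 2.41 C₁ and U = ½CV², so U₂/U₁ = C₂/C₁ = 2.41.

U₂/U₁ ≈ 2.41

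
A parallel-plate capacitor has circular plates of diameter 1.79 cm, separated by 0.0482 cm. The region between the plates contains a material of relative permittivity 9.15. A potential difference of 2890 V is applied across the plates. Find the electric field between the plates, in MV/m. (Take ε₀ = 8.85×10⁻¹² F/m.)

E = V/d = 2890 / 4.82×10⁻⁴ = 6.00×10⁶ V/m.

E ≈ 6.00 MV/m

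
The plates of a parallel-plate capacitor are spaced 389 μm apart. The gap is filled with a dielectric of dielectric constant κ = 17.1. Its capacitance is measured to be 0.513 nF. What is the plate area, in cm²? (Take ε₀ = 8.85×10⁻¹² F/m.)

A = Cd/(κε₀) = 5.13×10⁻¹⁰ × 3.89×10⁻⁴ / (17.1 × 8.85×10⁻¹²) = 1.32×10⁻³ m².

13.2 cm²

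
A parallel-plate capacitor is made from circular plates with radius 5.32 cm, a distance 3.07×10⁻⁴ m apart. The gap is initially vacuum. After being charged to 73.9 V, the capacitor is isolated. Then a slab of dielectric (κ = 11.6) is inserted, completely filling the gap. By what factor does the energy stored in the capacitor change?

U₂/U₁ ≈ 0.0862

Isolated ⇒ Q is held fixed.
C₂ = 11.6 C₁ and U = Q²/(2C), so U₂/U₁ = C₁/C₂ = 0.0862.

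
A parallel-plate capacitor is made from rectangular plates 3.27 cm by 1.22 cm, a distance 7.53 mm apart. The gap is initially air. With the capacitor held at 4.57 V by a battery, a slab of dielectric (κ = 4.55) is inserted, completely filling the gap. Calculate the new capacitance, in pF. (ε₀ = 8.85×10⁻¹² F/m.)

2.13 pF

A = 3.27 × 1.22 cm² = 3.99×10⁻⁴ m².
Initially C₁ = ε₀A/d = 8.85×10⁻¹² × 3.99×10⁻⁴ / 7.53×10⁻³ = 4.69×10⁻¹³ F.
C = κε₀A/d scales with κ, so C₂/C₁ = κ = 4.55.
C₂ = 4.55 × 4.69×10⁻¹³ = 2.13×10⁻¹² F.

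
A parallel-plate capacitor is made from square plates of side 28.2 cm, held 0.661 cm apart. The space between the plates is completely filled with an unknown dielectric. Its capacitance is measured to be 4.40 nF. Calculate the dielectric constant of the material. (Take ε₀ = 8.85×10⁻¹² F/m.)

A = (28.2 cm)² = 7.95×10⁻² m².
κ = Cd/(ε₀A) = 4.40×10⁻⁹ × 6.61×10⁻³ / (8.85×10⁻¹² × 7.95×10⁻²) = 41.3.

κ ≈ 41.3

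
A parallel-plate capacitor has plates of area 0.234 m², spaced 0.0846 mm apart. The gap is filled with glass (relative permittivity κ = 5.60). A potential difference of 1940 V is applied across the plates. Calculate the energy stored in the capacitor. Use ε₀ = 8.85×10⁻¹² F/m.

258 mJ

C = κε₀A/d = 5.60 × 8.85×10⁻¹² × 0.234 / 8.46×10⁻⁵ = 1.37×10⁻⁷ F.
U = ½CV² = ½ × 1.37×10⁻⁷ × (1940)² = 0.258 J.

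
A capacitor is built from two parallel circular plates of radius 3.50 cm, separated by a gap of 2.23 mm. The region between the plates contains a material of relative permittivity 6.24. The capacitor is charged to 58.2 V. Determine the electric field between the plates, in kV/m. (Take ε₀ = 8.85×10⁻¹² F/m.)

E ≈ 26.1 kV/m

E = V/d = 58.2 / 2.23×10⁻³ = 2.61×10⁴ V/m.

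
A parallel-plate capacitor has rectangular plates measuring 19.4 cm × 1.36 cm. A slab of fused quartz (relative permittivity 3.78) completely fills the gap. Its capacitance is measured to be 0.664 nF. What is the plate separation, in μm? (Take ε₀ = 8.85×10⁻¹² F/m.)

133 μm

A = 19.4 × 1.36 cm² = 2.64×10⁻³ m².
d = κε₀A/C = 3.78 × 8.85×10⁻¹² × 2.64×10⁻³ / 6.64×10⁻¹⁰ = 1.33×10⁻⁴ m.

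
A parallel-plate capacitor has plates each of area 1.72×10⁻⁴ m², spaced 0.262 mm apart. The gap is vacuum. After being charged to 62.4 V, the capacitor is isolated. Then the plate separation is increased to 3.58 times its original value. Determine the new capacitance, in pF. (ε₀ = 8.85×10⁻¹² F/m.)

Initially C₁ = ε₀A/d = 8.85×10⁻¹² × 1.72×10⁻⁴ / 2.62×10⁻⁴ = 5.81×10⁻¹² F.
C = ε₀A/d scales as 1/d, so C₂/C₁ = d₁/d₂ = 1/3.58 = 0.279.
C₂ = 0.279 × 5.81×10⁻¹² = 1.62×10⁻¹² F.

C ≈ 1.62 pF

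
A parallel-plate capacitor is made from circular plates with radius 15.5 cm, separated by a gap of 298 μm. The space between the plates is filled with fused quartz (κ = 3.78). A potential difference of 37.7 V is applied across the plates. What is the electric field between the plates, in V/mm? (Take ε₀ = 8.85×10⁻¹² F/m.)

E = V/d = 37.7 / 2.98×10⁻⁴ = 1.27×10⁵ V/m.

127 V/mm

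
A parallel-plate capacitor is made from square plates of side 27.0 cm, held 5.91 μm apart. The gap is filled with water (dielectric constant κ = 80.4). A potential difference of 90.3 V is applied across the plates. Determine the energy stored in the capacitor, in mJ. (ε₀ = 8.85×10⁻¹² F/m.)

35.8 mJ

A = (27.0 cm)² = 7.29×10⁻² m².
C = κε₀A/d = 80.4 × 8.85×10⁻¹² × 7.29×10⁻² / 5.91×10⁻⁶ = 8.78×10⁻⁶ F.
U = ½CV² = ½ × 8.78×10⁻⁶ × (90.3)² = 3.58×10⁻² J.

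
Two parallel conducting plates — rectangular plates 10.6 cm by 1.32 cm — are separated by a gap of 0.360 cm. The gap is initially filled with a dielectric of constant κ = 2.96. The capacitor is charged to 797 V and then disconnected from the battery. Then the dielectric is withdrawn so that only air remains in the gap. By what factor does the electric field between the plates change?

E₂/E₁ ≈ 2.96

Isolated ⇒ Q is held fixed.
V₂ = Q/C₂ = V₁/0.338; E = V/d, so E₂/E₁ = (V₂/V₁)(d₁/d₂) = 2.96.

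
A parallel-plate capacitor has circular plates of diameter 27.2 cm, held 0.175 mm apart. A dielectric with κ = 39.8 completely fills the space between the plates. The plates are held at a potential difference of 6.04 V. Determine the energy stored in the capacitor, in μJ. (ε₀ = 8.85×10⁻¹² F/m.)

U ≈ 2.13 μJ

A = π(27.2/2 cm)² = 5.81×10⁻² m².
C = κε₀A/d = 39.8 × 8.85×10⁻¹² × 5.81×10⁻² / 1.75×10⁻⁴ = 1.17×10⁻⁷ F.
U = ½CV² = ½ × 1.17×10⁻⁷ × (6.04)² = 2.13×10⁻⁶ J.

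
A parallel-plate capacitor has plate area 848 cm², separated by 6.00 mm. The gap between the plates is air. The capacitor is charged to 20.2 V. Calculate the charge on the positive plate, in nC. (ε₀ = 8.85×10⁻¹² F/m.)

2.53 nC

A = 848 cm² = 8.48×10⁻² m².
C = ε₀A/d = 8.85×10⁻¹² × 8.48×10⁻² / 6.00×10⁻³ = 1.25×10⁻¹⁰ F.
Q = CV = 1.25×10⁻¹⁰ × 20.2 = 2.53×10⁻⁹ C.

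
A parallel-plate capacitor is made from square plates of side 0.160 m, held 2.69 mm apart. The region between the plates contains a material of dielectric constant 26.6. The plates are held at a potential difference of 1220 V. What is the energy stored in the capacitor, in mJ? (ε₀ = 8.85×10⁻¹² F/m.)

U ≈ 1.67 mJ

A = (0.160 m)² = 2.56×10⁻² m².
C = κε₀A/d = 26.6 × 8.85×10⁻¹² × 2.56×10⁻² / 2.69×10⁻³ = 2.24×10⁻⁹ F.
U = ½CV² = ½ × 2.24×10⁻⁹ × (1220)² = 1.67×10⁻³ J.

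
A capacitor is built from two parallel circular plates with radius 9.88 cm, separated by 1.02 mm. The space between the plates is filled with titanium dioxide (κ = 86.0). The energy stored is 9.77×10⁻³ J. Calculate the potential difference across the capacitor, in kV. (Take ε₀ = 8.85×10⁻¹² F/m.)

0.924 kV

A = π(9.88 cm)² = 3.07×10⁻² m².
C = κε₀A/d = 86.0 × 8.85×10⁻¹² × 3.07×10⁻² / 1.02×10⁻³ = 2.29×10⁻⁸ F.
V = √(2U/C) = √(2 × 9.77×10⁻³ / 2.29×10⁻⁸) = 9.24×10² V.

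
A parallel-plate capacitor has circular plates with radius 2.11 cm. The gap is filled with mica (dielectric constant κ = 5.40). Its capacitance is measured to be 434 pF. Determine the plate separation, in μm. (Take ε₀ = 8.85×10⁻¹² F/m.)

A = π(2.11 cm)² = 1.40×10⁻³ m².
d = κε₀A/C = 5.40 × 8.85×10⁻¹² × 1.40×10⁻³ / 4.34×10⁻¹⁰ = 1.54×10⁻⁴ m.

d ≈ 154 μm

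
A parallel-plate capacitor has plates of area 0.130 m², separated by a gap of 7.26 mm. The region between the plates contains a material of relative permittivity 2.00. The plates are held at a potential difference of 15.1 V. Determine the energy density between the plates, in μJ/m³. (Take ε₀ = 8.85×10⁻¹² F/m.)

38.3 μJ/m³

E = V/d = 15.1 / 7.26×10⁻³ = 2.08×10³ V/m.
u = ½κε₀E² = ½ × 2.00 × 8.85×10⁻¹² × (2.08×10³)² = 3.83×10⁻⁵ J/m³.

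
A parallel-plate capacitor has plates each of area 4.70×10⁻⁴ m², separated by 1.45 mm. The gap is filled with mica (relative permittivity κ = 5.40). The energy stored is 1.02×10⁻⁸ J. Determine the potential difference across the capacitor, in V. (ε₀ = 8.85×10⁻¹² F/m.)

C = κε₀A/d = 5.40 × 8.85×10⁻¹² × 4.70×10⁻⁴ / 1.45×10⁻³ = 1.55×10⁻¹¹ F.
V = √(2U/C) = √(2 × 1.02×10⁻⁸ / 1.55×10⁻¹¹) = 36.3 V.

36.3 V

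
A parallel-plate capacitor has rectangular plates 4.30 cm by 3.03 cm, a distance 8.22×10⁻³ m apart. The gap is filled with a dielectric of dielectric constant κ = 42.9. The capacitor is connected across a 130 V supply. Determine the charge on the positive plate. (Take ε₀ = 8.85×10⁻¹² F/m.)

A = 4.30 × 3.03 cm² = 1.30×10⁻³ m².
C = κε₀A/d = 42.9 × 8.85×10⁻¹² × 1.30×10⁻³ / 8.22×10⁻³ = 6.02×10⁻¹¹ F.
Q = CV = 6.02×10⁻¹¹ × 130 = 7.82×10⁻⁹ C.

7.82 nC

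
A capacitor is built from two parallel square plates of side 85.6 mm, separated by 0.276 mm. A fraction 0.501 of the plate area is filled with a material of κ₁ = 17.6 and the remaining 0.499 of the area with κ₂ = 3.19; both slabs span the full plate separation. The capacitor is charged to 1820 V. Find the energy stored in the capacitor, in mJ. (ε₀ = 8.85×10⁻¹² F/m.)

4.05 mJ

A = (85.6 mm)² = 7.33×10⁻³ m².
Side-by-side slabs ⇒ two capacitors in parallel, each spanning the full gap.
C₁ = κ₁ε₀A₁/d = 17.6 × 8.85×10⁻¹² × 3.67×10⁻³ / 2.76×10⁻⁴ = 2.07×10⁻⁹ F.
C₂ = κ₂ε₀A₂/d = 3.19 × 8.85×10⁻¹² × 3.66×10⁻³ / 2.76×10⁻⁴ = 3.74×10⁻¹⁰ F.
C = C₁ + C₂ = 2.45×10⁻⁹ F.
U = ½CV² = ½ × 2.45×10⁻⁹ × (1820)² = 4.05×10⁻³ J.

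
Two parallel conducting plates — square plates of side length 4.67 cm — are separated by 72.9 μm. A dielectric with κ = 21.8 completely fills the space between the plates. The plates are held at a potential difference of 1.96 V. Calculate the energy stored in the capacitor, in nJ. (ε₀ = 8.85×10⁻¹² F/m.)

11.1 nJ

A = (4.67 cm)² = 2.18×10⁻³ m².
C = κε₀A/d = 21.8 × 8.85×10⁻¹² × 2.18×10⁻³ / 7.29×10⁻⁵ = 5.77×10⁻⁹ F.
U = ½CV² = ½ × 5.77×10⁻⁹ × (1.96)² = 1.11×10⁻⁸ J.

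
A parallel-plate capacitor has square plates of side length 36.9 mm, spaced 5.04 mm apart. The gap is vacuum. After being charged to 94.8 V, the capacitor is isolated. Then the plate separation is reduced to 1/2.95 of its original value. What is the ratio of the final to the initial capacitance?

C = ε₀A/d scales as 1/d, so C₂/C₁ = d₁/d₂ = 2.95.

C₂/C₁ ≈ 2.95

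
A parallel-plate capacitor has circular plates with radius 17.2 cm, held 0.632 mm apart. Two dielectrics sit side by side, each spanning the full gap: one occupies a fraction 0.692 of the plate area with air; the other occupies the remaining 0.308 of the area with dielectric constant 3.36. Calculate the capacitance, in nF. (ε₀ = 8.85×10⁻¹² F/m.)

2.25 nF

A = π(17.2 cm)² = 9.29×10⁻² m².
Side-by-side slabs ⇒ two capacitors in parallel, each spanning the full gap.
C₁ = κ₁ε₀A₁/d = 1.00 × 8.85×10⁻¹² × 6.43×10⁻² / 6.32×10⁻⁴ = 9.01×10⁻¹⁰ F.
C₂ = κ₂ε₀A₂/d = 3.36 × 8.85×10⁻¹² × 2.86×10⁻² / 6.32×10⁻⁴ = 1.35×10⁻⁹ F.
C = C₁ + C₂ = 2.25×10⁻⁹ F.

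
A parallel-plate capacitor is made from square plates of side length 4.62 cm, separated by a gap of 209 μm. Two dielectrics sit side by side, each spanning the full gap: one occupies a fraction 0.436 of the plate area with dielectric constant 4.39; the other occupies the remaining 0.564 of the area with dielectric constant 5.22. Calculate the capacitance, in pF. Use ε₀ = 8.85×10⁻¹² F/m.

439 pF

A = (4.62 cm)² = 2.13×10⁻³ m².
Side-by-side slabs ⇒ two capacitors in parallel, each spanning the full gap.
C₁ = κ₁ε₀A₁/d = 4.39 × 8.85×10⁻¹² × 9.31×10⁻⁴ / 2.09×10⁻⁴ = 1.73×10⁻¹⁰ F.
C₂ = κ₂ε₀A₂/d = 5.22 × 8.85×10⁻¹² × 1.20×10⁻³ / 2.09×10⁻⁴ = 2.66×10⁻¹⁰ F.
C = C₁ + C₂ = 4.39×10⁻¹⁰ F.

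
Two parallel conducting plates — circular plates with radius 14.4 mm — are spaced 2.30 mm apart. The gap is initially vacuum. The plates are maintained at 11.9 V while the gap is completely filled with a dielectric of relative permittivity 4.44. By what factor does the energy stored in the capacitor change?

U₂/U₁ ≈ 4.44

Battery connected ⇒ V is held fixed.
C₂ = 4.44 C₁ and U = ½CV², so U₂/U₁ = C₂/C₁ = 4.44.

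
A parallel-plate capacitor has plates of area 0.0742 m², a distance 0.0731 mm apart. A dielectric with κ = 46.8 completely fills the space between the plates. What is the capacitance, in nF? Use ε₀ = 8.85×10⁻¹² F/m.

420 nF

C = κε₀A/d = 46.8 × 8.85×10⁻¹² × 7.42×10⁻² / 7.31×10⁻⁵ = 4.20×10⁻⁷ F.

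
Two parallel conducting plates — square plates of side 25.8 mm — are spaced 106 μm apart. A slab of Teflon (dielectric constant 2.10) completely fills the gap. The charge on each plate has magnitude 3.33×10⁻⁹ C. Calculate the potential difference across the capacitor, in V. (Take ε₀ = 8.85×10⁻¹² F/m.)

A = (25.8 mm)² = 6.66×10⁻⁴ m².
C = κε₀A/d = 2.10 × 8.85×10⁻¹² × 6.66×10⁻⁴ / 1.06×10⁻⁴ = 1.17×10⁻¹⁰ F.
V = Q/C = 3.33×10⁻⁹ / 1.17×10⁻¹⁰ = 28.5 V.

28.5 V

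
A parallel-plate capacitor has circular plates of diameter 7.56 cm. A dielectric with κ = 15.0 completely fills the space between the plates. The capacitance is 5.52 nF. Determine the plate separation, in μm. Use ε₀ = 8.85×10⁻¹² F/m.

A = π(7.56/2 cm)² = 4.49×10⁻³ m².
d = κε₀A/C = 15.0 × 8.85×10⁻¹² × 4.49×10⁻³ / 5.52×10⁻⁹ = 1.08×10⁻⁴ m.

d ≈ 108 μm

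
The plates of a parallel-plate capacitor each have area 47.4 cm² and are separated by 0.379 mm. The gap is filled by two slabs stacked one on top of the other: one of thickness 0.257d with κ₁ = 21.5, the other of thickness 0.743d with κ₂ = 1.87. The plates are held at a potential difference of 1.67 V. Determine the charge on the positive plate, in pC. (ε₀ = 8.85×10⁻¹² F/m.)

Q ≈ 452 pC

A = 47.4 cm² = 4.74×10⁻³ m².
Stacked slabs ⇒ two capacitors in series, each with the full plate area.
C₁ = κ₁ε₀A/d₁ = 21.5 × 8.85×10⁻¹² × 4.74×10⁻³ / 9.74×10⁻⁵ = 9.26×10⁻⁹ F.
C₂ = κ₂ε₀A/d₂ = 1.87 × 8.85×10⁻¹² × 4.74×10⁻³ / 2.82×10⁻⁴ = 2.79×10⁻¹⁰ F.
C = (1/C₁ + 1/C₂)⁻¹ = 2.70×10⁻¹⁰ F.
Q = CV = 2.70×10⁻¹⁰ × 1.67 = 4.52×10⁻¹⁰ C.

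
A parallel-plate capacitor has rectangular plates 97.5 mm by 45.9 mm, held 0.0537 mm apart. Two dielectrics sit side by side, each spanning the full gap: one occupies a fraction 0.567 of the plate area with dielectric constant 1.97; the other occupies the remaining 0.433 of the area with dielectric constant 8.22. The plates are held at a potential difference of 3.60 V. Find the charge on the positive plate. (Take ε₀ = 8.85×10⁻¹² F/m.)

Q ≈ 12.4 nC

A = 97.5 × 45.9 mm² = 4.48×10⁻³ m².
Side-by-side slabs ⇒ two capacitors in parallel, each spanning the full gap.
C₁ = κ₁ε₀A₁/d = 1.97 × 8.85×10⁻¹² × 2.54×10⁻³ / 5.37×10⁻⁵ = 8.24×10⁻¹⁰ F.
C₂ = κ₂ε₀A₂/d = 8.22 × 8.85×10⁻¹² × 1.94×10⁻³ / 5.37×10⁻⁵ = 2.63×10⁻⁹ F.
C = C₁ + C₂ = 3.45×10⁻⁹ F.
Q = CV = 3.45×10⁻⁹ × 3.60 = 1.24×10⁻⁸ C.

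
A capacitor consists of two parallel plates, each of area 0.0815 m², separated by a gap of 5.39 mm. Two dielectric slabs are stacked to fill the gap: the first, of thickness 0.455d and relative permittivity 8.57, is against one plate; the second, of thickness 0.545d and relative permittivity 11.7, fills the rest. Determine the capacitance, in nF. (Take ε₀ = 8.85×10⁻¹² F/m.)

Stacked slabs ⇒ two capacitors in series, each with the full plate area.
C₁ = κ₁ε₀A/d₁ = 8.57 × 8.85×10⁻¹² × 8.15×10⁻² / 2.45×10⁻³ = 2.52×10⁻⁹ F.
C₂ = κ₂ε₀A/d₂ = 11.7 × 8.85×10⁻¹² × 8.15×10⁻² / 2.94×10⁻³ = 2.87×10⁻⁹ F.
C = (1/C₁ + 1/C₂)⁻¹ = 1.34×10⁻⁹ F.

C ≈ 1.34 nF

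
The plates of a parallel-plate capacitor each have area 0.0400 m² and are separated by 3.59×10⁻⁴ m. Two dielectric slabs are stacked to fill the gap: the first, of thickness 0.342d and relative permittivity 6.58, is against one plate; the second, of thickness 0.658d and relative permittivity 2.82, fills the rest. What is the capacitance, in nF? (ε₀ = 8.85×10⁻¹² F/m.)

Stacked slabs ⇒ two capacitors in series, each with the full plate area.
C₁ = κ₁ε₀A/d₁ = 6.58 × 8.85×10⁻¹² × 4.00×10⁻² / 1.23×10⁻⁴ = 1.90×10⁻⁸ F.
C₂ = κ₂ε₀A/d₂ = 2.82 × 8.85×10⁻¹² × 4.00×10⁻² / 2.36×10⁻⁴ = 4.23×10⁻⁹ F.
C = (1/C₁ + 1/C₂)⁻¹ = 3.46×10⁻⁹ F.

C ≈ 3.46 nF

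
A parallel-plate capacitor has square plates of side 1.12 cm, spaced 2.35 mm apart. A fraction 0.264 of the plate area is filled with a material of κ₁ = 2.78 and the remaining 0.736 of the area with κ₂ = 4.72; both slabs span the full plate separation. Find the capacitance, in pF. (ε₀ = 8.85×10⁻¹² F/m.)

A = (1.12 cm)² = 1.25×10⁻⁴ m².
Side-by-side slabs ⇒ two capacitors in parallel, each spanning the full gap.
C₁ = κ₁ε₀A₁/d = 2.78 × 8.85×10⁻¹² × 3.31×10⁻⁵ / 2.35×10⁻³ = 3.47×10⁻¹³ F.
C₂ = κ₂ε₀A₂/d = 4.72 × 8.85×10⁻¹² × 9.23×10⁻⁵ / 2.35×10⁻³ = 1.64×10⁻¹² F.
C = C₁ + C₂ = 1.99×10⁻¹² F.

C ≈ 1.99 pF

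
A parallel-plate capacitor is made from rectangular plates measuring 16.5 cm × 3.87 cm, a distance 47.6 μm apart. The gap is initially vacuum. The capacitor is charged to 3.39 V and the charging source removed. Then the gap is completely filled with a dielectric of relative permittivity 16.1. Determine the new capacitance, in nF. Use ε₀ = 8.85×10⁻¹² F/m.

A = 16.5 × 3.87 cm² = 6.39×10⁻³ m².
Initially C₁ = ε₀A/d = 8.85×10⁻¹² × 6.39×10⁻³ / 4.76×10⁻⁵ = 1.19×10⁻⁹ F.
C = κε₀A/d scales with κ, so C₂/C₁ = κ = 16.1.
C₂ = 16.1 × 1.19×10⁻⁹ = 1.91×10⁻⁸ F.

C ≈ 19.1 nF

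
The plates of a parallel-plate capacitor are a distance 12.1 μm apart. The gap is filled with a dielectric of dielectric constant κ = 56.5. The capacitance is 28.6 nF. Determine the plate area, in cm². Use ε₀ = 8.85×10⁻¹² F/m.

A = Cd/(κε₀) = 2.86×10⁻⁸ × 1.21×10⁻⁵ / (56.5 × 8.85×10⁻¹²) = 6.92×10⁻⁴ m².

6.92 cm²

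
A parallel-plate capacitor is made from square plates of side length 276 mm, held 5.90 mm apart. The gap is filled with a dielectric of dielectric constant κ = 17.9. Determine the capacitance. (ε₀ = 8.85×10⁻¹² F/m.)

A = (276 mm)² = 7.62×10⁻² m².
C = κε₀A/d = 17.9 × 8.85×10⁻¹² × 7.62×10⁻² / 5.90×10⁻³ = 2.05×10⁻⁹ F.

2.05 nF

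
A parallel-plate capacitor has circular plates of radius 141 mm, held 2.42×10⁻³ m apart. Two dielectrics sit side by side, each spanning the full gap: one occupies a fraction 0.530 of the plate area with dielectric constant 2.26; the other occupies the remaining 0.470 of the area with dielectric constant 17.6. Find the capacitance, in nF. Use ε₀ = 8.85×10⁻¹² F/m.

A = π(141 mm)² = 6.25×10⁻² m².
Side-by-side slabs ⇒ two capacitors in parallel, each spanning the full gap.
C₁ = κ₁ε₀A₁/d = 2.26 × 8.85×10⁻¹² × 3.31×10⁻² / 2.42×10⁻³ = 2.74×10⁻¹⁰ F.
C₂ = κ₂ε₀A₂/d = 17.6 × 8.85×10⁻¹² × 2.94×10⁻² / 2.42×10⁻³ = 1.89×10⁻⁹ F.
C = C₁ + C₂ = 2.16×10⁻⁹ F.

C ≈ 2.16 nF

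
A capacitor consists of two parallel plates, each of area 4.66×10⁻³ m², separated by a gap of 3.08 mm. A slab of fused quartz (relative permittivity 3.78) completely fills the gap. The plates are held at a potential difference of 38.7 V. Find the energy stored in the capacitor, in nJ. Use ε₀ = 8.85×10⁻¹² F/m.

C = κε₀A/d = 3.78 × 8.85×10⁻¹² × 4.66×10⁻³ / 3.08×10⁻³ = 5.06×10⁻¹¹ F.
U = ½CV² = ½ × 5.06×10⁻¹¹ × (38.7)² = 3.79×10⁻⁸ J.

37.9 nJ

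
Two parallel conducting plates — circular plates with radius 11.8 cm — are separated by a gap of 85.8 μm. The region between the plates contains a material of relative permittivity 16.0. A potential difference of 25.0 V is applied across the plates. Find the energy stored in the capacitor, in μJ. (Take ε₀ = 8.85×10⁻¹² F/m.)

A = π(11.8 cm)² = 4.37×10⁻² m².
C = κε₀A/d = 16.0 × 8.85×10⁻¹² × 4.37×10⁻² / 8.58×10⁻⁵ = 7.22×10⁻⁸ F.
U = ½CV² = ½ × 7.22×10⁻⁸ × (25.0)² = 2.26×10⁻⁵ J.

U ≈ 22.6 μJ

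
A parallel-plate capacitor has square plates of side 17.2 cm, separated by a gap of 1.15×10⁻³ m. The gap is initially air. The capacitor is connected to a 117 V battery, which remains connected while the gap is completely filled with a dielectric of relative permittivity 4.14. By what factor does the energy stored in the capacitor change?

Battery connected ⇒ V is held fixed.
C₂ = 4.14 C₁ and U = ½CV², so U₂/U₁ = C₂/C₁ = 4.14.

U₂/U₁ ≈ 4.14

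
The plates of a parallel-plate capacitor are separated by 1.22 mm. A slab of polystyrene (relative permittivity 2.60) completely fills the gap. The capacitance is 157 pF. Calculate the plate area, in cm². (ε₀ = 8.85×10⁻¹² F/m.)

83.2 cm²

A = Cd/(κε₀) = 1.57×10⁻¹⁰ × 1.22×10⁻³ / (2.60 × 8.85×10⁻¹²) = 8.32×10⁻³ m².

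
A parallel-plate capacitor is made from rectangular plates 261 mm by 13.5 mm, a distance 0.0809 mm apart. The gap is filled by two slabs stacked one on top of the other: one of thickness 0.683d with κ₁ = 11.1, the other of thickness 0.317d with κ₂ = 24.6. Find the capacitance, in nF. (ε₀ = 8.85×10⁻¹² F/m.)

A = 261 × 13.5 mm² = 3.52×10⁻³ m².
Stacked slabs ⇒ two capacitors in series, each with the full plate area.
C₁ = κ₁ε₀A/d₁ = 11.1 × 8.85×10⁻¹² × 3.52×10⁻³ / 5.53×10⁻⁵ = 6.26×10⁻⁹ F.
C₂ = κ₂ε₀A/d₂ = 24.6 × 8.85×10⁻¹² × 3.52×10⁻³ / 2.56×10⁻⁵ = 2.99×10⁻⁸ F.
C = (1/C₁ + 1/C₂)⁻¹ = 5.18×10⁻⁹ F.

5.18 nF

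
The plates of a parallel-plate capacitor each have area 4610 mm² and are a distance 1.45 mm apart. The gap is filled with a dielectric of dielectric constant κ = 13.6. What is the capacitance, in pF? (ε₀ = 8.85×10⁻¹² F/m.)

C ≈ 383 pF

A = 4610 mm² = 4.61×10⁻³ m².
C = κε₀A/d = 13.6 × 8.85×10⁻¹² × 4.61×10⁻³ / 1.45×10⁻³ = 3.83×10⁻¹⁰ F.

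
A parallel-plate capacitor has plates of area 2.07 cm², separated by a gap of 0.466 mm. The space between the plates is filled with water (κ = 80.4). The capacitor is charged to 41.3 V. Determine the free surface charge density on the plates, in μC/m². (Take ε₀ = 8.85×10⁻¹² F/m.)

σ ≈ 63.1 μC/m²

A = 2.07 cm² = 2.07×10⁻⁴ m².
C = κε₀A/d = 80.4 × 8.85×10⁻¹² × 2.07×10⁻⁴ / 4.66×10⁻⁴ = 3.16×10⁻¹⁰ F.
σ = Q/A = CV/A = 3.16×10⁻¹⁰ × 41.3 / 2.07×10⁻⁴ = 6.31×10⁻⁵ C/m².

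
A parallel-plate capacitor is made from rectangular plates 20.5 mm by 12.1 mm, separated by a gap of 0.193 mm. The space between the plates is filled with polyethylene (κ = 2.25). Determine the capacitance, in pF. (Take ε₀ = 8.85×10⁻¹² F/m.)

A = 20.5 × 12.1 mm² = 2.48×10⁻⁴ m².
C = κε₀A/d = 2.25 × 8.85×10⁻¹² × 2.48×10⁻⁴ / 1.93×10⁻⁴ = 2.56×10⁻¹¹ F.

C ≈ 25.6 pF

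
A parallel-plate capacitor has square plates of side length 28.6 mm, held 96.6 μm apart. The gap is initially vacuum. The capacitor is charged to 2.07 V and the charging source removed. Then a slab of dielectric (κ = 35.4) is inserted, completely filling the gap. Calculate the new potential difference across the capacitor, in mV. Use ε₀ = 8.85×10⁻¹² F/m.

V ≈ 58.5 mV

A = (28.6 mm)² = 8.18×10⁻⁴ m².
Initially C₁ = ε₀A/d = 8.85×10⁻¹² × 8.18×10⁻⁴ / 9.66×10⁻⁵ = 7.49×10⁻¹¹ F.
V₁ = 2.07 V.
Isolated ⇒ Q is held fixed. C₂ = 35.4 C₁ and V = Q/C, so V₂/V₁ = C₁/C₂ = 0.0282.
V₂ = 0.0282 × 2.07 = 5.85×10⁻² V.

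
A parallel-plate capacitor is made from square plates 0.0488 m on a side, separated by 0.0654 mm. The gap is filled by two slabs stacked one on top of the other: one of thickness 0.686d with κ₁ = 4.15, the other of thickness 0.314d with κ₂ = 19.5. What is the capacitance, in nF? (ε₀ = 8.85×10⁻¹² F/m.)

1.78 nF

A = (0.0488 m)² = 2.38×10⁻³ m².
Stacked slabs ⇒ two capacitors in series, each with the full plate area.
C₁ = κ₁ε₀A/d₁ = 4.15 × 8.85×10⁻¹² × 2.38×10⁻³ / 4.49×10⁻⁵ = 1.95×10⁻⁹ F.
C₂ = κ₂ε₀A/d₂ = 19.5 × 8.85×10⁻¹² × 2.38×10⁻³ / 2.05×10⁻⁵ = 2.00×10⁻⁸ F.
C = (1/C₁ + 1/C₂)⁻¹ = 1.78×10⁻⁹ F.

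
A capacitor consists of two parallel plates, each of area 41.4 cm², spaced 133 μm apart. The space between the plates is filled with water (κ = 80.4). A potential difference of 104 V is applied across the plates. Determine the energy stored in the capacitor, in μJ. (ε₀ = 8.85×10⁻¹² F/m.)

A = 41.4 cm² = 4.14×10⁻³ m².
C = κε₀A/d = 80.4 × 8.85×10⁻¹² × 4.14×10⁻³ / 1.33×10⁻⁴ = 2.21×10⁻⁸ F.
U = ½CV² = ½ × 2.21×10⁻⁸ × (104)² = 1.20×10⁻⁴ J.

120 μJ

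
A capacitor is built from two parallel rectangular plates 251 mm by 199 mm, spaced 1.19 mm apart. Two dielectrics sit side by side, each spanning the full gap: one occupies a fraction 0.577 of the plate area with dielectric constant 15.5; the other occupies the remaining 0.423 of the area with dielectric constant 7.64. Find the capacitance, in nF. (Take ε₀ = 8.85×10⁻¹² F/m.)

A = 251 × 199 mm² = 4.99×10⁻² m².
Side-by-side slabs ⇒ two capacitors in parallel, each spanning the full gap.
C₁ = κ₁ε₀A₁/d = 15.5 × 8.85×10⁻¹² × 2.88×10⁻² / 1.19×10⁻³ = 3.32×10⁻⁹ F.
C₂ = κ₂ε₀A₂/d = 7.64 × 8.85×10⁻¹² × 2.11×10⁻² / 1.19×10⁻³ = 1.20×10⁻⁹ F.
C = C₁ + C₂ = 4.52×10⁻⁹ F.

C ≈ 4.52 nF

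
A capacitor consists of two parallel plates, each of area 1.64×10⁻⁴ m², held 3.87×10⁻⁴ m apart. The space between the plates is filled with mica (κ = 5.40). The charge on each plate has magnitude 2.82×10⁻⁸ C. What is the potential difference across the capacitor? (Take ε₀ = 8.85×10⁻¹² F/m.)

C = κε₀A/d = 5.40 × 8.85×10⁻¹² × 1.64×10⁻⁴ / 3.87×10⁻⁴ = 2.03×10⁻¹¹ F.
V = Q/C = 2.82×10⁻⁸ / 2.03×10⁻¹¹ = 1.39×10³ V.

V ≈ 1.39 kV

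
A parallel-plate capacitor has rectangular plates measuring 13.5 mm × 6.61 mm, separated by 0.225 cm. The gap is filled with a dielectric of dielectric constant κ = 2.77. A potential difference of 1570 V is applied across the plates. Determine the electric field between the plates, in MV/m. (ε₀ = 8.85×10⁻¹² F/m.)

E = V/d = 1570 / 2.25×10⁻³ = 6.98×10⁵ V/m.

0.698 MV/m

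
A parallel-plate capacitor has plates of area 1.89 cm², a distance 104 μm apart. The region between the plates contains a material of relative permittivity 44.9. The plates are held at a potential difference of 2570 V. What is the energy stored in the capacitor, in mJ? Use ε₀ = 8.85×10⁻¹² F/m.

A = 1.89 cm² = 1.89×10⁻⁴ m².
C = κε₀A/d = 44.9 × 8.85×10⁻¹² × 1.89×10⁻⁴ / 1.04×10⁻⁴ = 7.22×10⁻¹⁰ F.
U = ½CV² = ½ × 7.22×10⁻¹⁰ × (2570)² = 2.38×10⁻³ J.

U ≈ 2.38 mJ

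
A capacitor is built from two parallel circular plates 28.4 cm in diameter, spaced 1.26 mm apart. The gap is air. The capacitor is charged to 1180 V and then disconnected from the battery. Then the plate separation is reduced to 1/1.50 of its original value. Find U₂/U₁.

Isolated ⇒ Q is held fixed.
C₂ = 1.50 C₁ and U = Q²/(2C), so U₂/U₁ = C₁/C₂ = 0.667.

0.667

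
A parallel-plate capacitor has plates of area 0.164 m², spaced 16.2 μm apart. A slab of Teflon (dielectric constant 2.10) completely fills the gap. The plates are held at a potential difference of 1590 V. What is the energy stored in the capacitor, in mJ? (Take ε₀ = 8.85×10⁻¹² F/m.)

U ≈ 238 mJ

C = κε₀A/d = 2.10 × 8.85×10⁻¹² × 0.164 / 1.62×10⁻⁵ = 1.88×10⁻⁷ F.
U = ½CV² = ½ × 1.88×10⁻⁷ × (1590)² = 0.238 J.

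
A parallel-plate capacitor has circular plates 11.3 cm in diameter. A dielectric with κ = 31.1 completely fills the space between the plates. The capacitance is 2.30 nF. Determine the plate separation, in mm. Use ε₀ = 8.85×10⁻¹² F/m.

A = π(11.3/2 cm)² = 1.00×10⁻² m².
d = κε₀A/C = 31.1 × 8.85×10⁻¹² × 1.00×10⁻² / 2.30×10⁻⁹ = 1.20×10⁻³ m.

d ≈ 1.20 mm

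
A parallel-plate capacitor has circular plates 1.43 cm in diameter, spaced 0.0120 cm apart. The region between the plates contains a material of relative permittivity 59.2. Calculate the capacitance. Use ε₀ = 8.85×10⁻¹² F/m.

C ≈ 0.701 nF

A = π(1.43/2 cm)² = 1.61×10⁻⁴ m².
C = κε₀A/d = 59.2 × 8.85×10⁻¹² × 1.61×10⁻⁴ / 1.20×10⁻⁴ = 7.01×10⁻¹⁰ F.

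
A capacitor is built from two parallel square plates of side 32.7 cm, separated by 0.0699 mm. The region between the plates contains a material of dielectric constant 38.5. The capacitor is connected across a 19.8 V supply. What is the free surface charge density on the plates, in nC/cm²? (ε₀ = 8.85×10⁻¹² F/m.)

9.65 nC/cm²

A = (32.7 cm)² = 0.107 m².
C = κε₀A/d = 38.5 × 8.85×10⁻¹² × 0.107 / 6.99×10⁻⁵ = 5.21×10⁻⁷ F.
σ = Q/A = CV/A = 5.21×10⁻⁷ × 19.8 / 0.107 = 9.65×10⁻⁵ C/m².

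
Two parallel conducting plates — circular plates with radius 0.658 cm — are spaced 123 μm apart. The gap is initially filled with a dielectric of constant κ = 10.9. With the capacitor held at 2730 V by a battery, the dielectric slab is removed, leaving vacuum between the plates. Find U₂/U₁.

Battery connected ⇒ V is held fixed.
C₂ = 0.0917 C₁ and U = ½CV², so U₂/U₁ = C₂/C₁ = 0.0917.

0.0917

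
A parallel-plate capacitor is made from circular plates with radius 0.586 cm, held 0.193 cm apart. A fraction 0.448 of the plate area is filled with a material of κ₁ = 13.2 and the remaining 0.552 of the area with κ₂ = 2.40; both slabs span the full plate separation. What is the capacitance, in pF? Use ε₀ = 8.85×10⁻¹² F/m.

3.58 pF

A = π(0.586 cm)² = 1.08×10⁻⁴ m².
Side-by-side slabs ⇒ two capacitors in parallel, each spanning the full gap.
C₁ = κ₁ε₀A₁/d = 13.2 × 8.85×10⁻¹² × 4.83×10⁻⁵ / 1.93×10⁻³ = 2.93×10⁻¹² F.
C₂ = κ₂ε₀A₂/d = 2.40 × 8.85×10⁻¹² × 5.96×10⁻⁵ / 1.93×10⁻³ = 6.55×10⁻¹³ F.
C = C₁ + C₂ = 3.58×10⁻¹² F.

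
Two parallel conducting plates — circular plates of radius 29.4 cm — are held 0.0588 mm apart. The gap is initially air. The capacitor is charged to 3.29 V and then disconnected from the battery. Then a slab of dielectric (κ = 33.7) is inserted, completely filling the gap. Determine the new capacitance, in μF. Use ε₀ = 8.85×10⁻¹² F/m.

1.38 μF

A = π(29.4 cm)² = 0.272 m².
Initially C₁ = ε₀A/d = 8.85×10⁻¹² × 0.272 / 5.88×10⁻⁵ = 4.09×10⁻⁸ F.
C = κε₀A/d scales with κ, so C₂/C₁ = κ = 33.7.
C₂ = 33.7 × 4.09×10⁻⁸ = 1.38×10⁻⁶ F.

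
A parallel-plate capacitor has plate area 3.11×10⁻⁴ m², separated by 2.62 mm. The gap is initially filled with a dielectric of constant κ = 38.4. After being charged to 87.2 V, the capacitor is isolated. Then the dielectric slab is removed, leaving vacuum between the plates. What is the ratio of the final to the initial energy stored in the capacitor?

Isolated ⇒ Q is held fixed.
C₂ = 0.0260 C₁ and U = Q²/(2C), so U₂/U₁ = C₁/C₂ = 38.4.

38.4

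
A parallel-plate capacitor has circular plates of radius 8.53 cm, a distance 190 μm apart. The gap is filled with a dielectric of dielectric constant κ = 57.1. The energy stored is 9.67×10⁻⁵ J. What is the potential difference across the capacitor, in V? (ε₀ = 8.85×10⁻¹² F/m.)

56.4 V

A = π(8.53 cm)² = 2.29×10⁻² m².
C = κε₀A/d = 57.1 × 8.85×10⁻¹² × 2.29×10⁻² / 1.90×10⁻⁴ = 6.08×10⁻⁸ F.
V = √(2U/C) = √(2 × 9.67×10⁻⁵ / 6.08×10⁻⁸) = 56.4 V.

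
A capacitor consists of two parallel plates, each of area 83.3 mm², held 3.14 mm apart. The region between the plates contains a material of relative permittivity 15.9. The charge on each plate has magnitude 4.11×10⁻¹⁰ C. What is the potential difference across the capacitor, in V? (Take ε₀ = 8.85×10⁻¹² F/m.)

110 V

A = 83.3 mm² = 8.33×10⁻⁵ m².
C = κε₀A/d = 15.9 × 8.85×10⁻¹² × 8.33×10⁻⁵ / 3.14×10⁻³ = 3.73×10⁻¹² F.
V = Q/C = 4.11×10⁻¹⁰ / 3.73×10⁻¹² = 1.10×10² V.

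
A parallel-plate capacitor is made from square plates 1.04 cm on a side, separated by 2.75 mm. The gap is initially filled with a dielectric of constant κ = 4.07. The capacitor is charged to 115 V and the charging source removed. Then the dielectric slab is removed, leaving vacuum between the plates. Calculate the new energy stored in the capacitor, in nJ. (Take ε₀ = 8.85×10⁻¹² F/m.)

A = (1.04 cm)² = 1.08×10⁻⁴ m².
Initially C₁ = κε₀A/d = 4.07 × 8.85×10⁻¹² × 1.08×10⁻⁴ / 2.75×10⁻³ = 1.42×10⁻¹² F.
U₁ = 9.37×10⁻⁹ J.
Isolated ⇒ Q is held fixed. C₂ = 0.246 C₁ and U = Q²/(2C), so U₂/U₁ = C₁/C₂ = 4.07.
U₂ = 4.07 × 9.37×10⁻⁹ = 3.81×10⁻⁸ J.

38.1 nJ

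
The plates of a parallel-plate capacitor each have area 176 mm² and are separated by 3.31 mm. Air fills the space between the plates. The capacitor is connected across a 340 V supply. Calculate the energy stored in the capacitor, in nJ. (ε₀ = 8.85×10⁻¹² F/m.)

A = 176 mm² = 1.76×10⁻⁴ m².
C = ε₀A/d = 8.85×10⁻¹² × 1.76×10⁻⁴ / 3.31×10⁻³ = 4.71×10⁻¹³ F.
U = ½CV² = ½ × 4.71×10⁻¹³ × (340)² = 2.72×10⁻⁸ J.

27.2 nJ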